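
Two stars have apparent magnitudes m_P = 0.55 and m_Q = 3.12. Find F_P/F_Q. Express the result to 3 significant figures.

F_P/F_Q ≈ 10.7

Magnitude difference = -2.57
Flux ratio = 10^(−0.4 Δm) = 10^(−0.4 × -2.57) = 10^1.028 = 10.67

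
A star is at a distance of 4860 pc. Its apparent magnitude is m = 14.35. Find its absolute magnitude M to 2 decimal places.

M ≈ 0.92

5 log₁₀(d/10 pc) = 5 log₁₀(4860) − 5 = 13.433
M = m − 5 log₁₀(d/10) = 14.35 − 13.433 = 0.917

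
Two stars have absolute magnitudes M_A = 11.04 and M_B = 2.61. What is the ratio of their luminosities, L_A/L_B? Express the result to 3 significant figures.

L_A/L_B ≈ 4.25×10^-4

ΔM = M_A − M_B = 8.43
L_A/L_B = 10^(−0.4 ΔM) = 10^-3.372 = 4.246×10^-4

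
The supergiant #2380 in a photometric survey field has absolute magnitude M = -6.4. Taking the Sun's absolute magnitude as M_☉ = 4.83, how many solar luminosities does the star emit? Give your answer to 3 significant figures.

M − M_☉ = -6.4 − 4.83 = -11.230
L/L_☉ = 10^(−0.4 (M − M_☉)) = 10^4.492 = 31050

L/L_☉ ≈ 31000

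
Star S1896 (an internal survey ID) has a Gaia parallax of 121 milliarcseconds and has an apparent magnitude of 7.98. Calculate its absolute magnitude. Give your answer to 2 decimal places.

M ≈ 8.39

p = 121 mas = 0.121″ → d = 1/p = 8.264 pc
5 log₁₀(d/10 pc) = 5 log₁₀(8.264) − 5 = -0.414
M = m − 5 log₁₀(d/10) = 7.98 + 0.414 = 8.394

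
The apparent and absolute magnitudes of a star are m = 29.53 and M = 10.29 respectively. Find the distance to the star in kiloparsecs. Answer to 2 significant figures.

Distance modulus: m − M = 29.53 − (10.29) = 19.240
m − M = 5 log₁₀ d − 5
log₁₀ d = (m − M)/5 + 1 = 4.8480
d = 10^4.8480 = 70470 pc
= 70.47 kpc

d ≈ 70 kpc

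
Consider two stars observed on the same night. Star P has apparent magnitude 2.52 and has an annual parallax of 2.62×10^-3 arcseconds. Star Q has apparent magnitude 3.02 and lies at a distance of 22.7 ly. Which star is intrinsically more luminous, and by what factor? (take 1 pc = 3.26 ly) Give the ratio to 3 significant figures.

Star P: d = 1/p = 1/2.62×10^-3″ = 381.7 pc
Star P: M = m − 5 log₁₀ d + 5 = 2.52 − 5·2.5817 + 5 = -5.388
Star Q: d = 22.7 ly / 3.26 = 6.963 pc
Star Q: M = m − 5 log₁₀ d + 5 = 3.02 − 5·0.8428 + 5 = 3.806
ΔM = M_P − M_Q = -5.388 − (3.806) = -9.194; smaller M is more luminous → Star P.
L ratio = 10^(0.4 |ΔM|) = 10^3.678 = 4762

Star P is more luminous, by a factor of 4760.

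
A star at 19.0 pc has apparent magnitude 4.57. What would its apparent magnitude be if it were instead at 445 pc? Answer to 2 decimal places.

m ≈ 11.42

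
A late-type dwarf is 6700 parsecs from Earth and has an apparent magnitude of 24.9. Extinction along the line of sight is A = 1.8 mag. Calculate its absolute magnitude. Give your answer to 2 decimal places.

M ≈ 8.97

5 log₁₀(d/10 pc) = 5 log₁₀(6700) − 5 = 14.130
M = m − 5 log₁₀(d/10) − A = 24.9 − 14.130 − 1.8 = 8.970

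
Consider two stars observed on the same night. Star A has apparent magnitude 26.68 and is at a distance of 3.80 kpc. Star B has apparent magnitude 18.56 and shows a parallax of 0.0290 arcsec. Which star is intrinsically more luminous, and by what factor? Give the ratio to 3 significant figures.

Star A is more luminous, by a factor of 6.86.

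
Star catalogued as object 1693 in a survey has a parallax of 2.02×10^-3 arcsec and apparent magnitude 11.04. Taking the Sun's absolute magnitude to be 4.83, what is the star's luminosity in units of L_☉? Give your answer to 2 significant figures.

d = 1/p = 1/2.02×10^-3″ = 495.0 pc
M = m − 5 log₁₀ d + 5 = 11.04 − 5·2.6946 + 5 = 2.567
M − M_☉ = 2.567 − 4.83 = -2.263
L/L_☉ = 10^(−0.4 × -2.263) = 8.041

L/L_☉ ≈ 8.0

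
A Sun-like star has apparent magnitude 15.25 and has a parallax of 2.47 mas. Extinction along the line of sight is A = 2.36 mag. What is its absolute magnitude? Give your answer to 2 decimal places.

p = 2.47 mas = 2.47×10^-3″ → d = 1/p = 404.9 pc
5 log₁₀(d/10 pc) = 5 log₁₀(404.9) − 5 = 8.037
M = m − 5 log₁₀(d/10) − A = 15.25 − 8.037 − 2.36 = 4.853

M ≈ 4.85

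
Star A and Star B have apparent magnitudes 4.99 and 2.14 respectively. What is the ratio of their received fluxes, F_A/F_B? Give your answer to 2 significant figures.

F_A/F_B ≈ 0.072

Δm = 4.99 − (2.14) = 2.85
Flux ratio = 10^(−0.4 Δm) = 10^(−0.4 × 2.85) = 10^-1.140 = 0.07244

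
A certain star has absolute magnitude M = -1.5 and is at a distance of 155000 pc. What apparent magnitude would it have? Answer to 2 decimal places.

m ≈ 19.45

m = M + 5 log₁₀ d − 5 = -1.5 + 5·5.1903 − 5 = 19.452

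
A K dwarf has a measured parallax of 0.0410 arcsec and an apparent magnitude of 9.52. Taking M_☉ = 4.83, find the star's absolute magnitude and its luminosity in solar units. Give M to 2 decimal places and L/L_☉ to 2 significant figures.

M ≈ 7.58; L/L_☉ ≈ 0.079

d = 1/p = 1/0.0410″ = 24.39 pc
M = m − 5 log₁₀ d + 5 = 9.52 − 5·1.3872 + 5 = 7.584
M − M_☉ = 7.584 − 4.83 = 2.754
L/L_☉ = 10^(−0.4 × 2.754) = 0.07915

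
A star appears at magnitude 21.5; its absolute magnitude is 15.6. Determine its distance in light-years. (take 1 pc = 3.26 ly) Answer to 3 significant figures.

d ≈ 493 ly

Distance modulus: m − M = 21.5 − (15.6) = 5.900
m − M = 5 log₁₀ d − 5
log₁₀ d = (m − M)/5 + 1 = 2.1800
d = 10^2.1800 = 151.4 pc
= 493.4 ly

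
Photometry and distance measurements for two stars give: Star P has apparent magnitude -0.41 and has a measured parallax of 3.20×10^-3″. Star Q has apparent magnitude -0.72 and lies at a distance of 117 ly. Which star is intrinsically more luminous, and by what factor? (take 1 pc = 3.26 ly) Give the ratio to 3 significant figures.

Star P is more luminous, by a factor of 57.0.

Star P: d = 1/p = 1/3.20×10^-3″ = 312.5 pc
Star P: M = m − 5 log₁₀ d + 5 = -0.41 − 5·2.4949 + 5 = -7.884
Star Q: d = 117 ly / 3.26 = 35.89 pc
Star Q: M = m − 5 log₁₀ d + 5 = -0.72 − 5·1.5550 + 5 = -3.495
ΔM = M_P − M_Q = -7.884 − (-3.495) = -4.389; smaller M is more luminous → Star P.
L ratio = 10^(0.4 |ΔM|) = 10^1.756 = 56.99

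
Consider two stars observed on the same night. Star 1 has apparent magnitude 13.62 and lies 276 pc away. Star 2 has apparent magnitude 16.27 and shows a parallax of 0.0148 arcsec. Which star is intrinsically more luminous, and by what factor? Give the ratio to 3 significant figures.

Star 1 is more luminous, by a factor of 192.

Star 1: M = m − 5 log₁₀ d + 5 = 13.62 − 5·2.4409 + 5 = 6.415
Star 2: d = 1/p = 1/0.0148″ = 67.57 pc
Star 2: M = m − 5 log₁₀ d + 5 = 16.27 − 5·1.8297 + 5 = 12.121
ΔM = M_1 − M_2 = 6.415 − (12.121) = -5.706; smaller M is more luminous → Star 1.
L ratio = 10^(0.4 |ΔM|) = 10^2.282 = 191.6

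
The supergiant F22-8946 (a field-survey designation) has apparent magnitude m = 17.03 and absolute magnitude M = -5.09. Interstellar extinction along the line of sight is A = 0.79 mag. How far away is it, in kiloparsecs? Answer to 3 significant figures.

m − M = 5 log₁₀(d/10 pc) + A  ⇒  17.03 − (-5.09) − 0.79 = 5 log₁₀(d/10)
21.330 = 5 log₁₀(d/10)
log₁₀ d = (m − M − A)/5 + 1 = 5.2660
d = 10^5.2660 = 184500 pc
= 184.5 kpc

d ≈ 185 kpc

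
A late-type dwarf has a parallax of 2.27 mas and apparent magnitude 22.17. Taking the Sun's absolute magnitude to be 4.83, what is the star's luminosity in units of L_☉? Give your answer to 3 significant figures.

L/L_☉ ≈ 2.25×10^-4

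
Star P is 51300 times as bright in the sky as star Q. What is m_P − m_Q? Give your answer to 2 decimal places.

Pogson: Δm = −2.5 log₁₀(ratio) = −2.5 log₁₀(51300) = −2.5 × 4.7101 = -11.775
Star P is brighter, so it has the smaller magnitude: the difference is negative.

m_P − m_Q ≈ -11.78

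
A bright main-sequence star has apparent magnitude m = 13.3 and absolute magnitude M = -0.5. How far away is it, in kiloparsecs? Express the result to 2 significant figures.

Distance modulus: m − M = 13.3 − (-0.5) = 13.800
m − M = 5 log₁₀ d − 5
log₁₀ d = (m − M)/5 + 1 = 3.7600
d = 10^3.7600 = 5754 pc
= 5.754 kpc

d ≈ 5.8 kpc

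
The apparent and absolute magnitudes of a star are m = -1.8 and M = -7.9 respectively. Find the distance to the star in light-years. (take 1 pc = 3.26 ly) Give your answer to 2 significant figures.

d ≈ 540 ly

Distance modulus: m − M = -1.8 − (-7.9) = 6.100
m − M = 5 log₁₀ d − 5
log₁₀ d = (m − M)/5 + 1 = 2.2200
d = 10^2.2200 = 166.0 pc
= 541.0 ly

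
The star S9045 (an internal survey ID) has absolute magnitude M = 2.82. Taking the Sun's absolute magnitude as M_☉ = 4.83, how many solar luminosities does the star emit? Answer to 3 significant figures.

M − M_☉ = 2.82 − 4.83 = -2.010
L/L_☉ = 10^(−0.4 (M − M_☉)) = 10^0.804 = 6.368

L/L_☉ ≈ 6.37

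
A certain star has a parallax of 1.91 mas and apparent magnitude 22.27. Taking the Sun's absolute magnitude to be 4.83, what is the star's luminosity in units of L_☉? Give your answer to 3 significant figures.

L/L_☉ ≈ 2.90×10^-4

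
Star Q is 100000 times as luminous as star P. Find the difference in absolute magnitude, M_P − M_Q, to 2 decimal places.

M_P − M_Q ≈ 12.50

Pogson: ΔM = −2.5 log₁₀(ratio) = −2.5 log₁₀(100000) = −2.5 × 5.0000 = -12.500
Star Q is brighter so has the smaller magnitude: M_P − M_Q is positive.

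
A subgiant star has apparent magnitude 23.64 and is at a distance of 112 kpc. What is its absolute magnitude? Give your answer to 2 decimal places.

d = 112 kpc = 112000 pc
5 log₁₀(d/10 pc) = 5 log₁₀(112000) − 5 = 20.246
M = m − 5 log₁₀(d/10) = 23.64 − 20.246 = 3.394

M ≈ 3.39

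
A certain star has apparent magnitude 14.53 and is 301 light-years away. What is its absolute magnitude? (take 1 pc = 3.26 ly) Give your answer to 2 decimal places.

d = 301 ly / 3.26 = 92.33 pc
5 log₁₀(d/10 pc) = 5 log₁₀(92.33) − 5 = 4.827
M = m − 5 log₁₀(d/10) = 14.53 − 4.827 = 9.703

M ≈ 9.70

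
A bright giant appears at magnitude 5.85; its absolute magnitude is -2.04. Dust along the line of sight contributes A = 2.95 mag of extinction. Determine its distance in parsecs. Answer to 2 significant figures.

m − M = 5 log₁₀(d/10 pc) + A  ⇒  5.85 − (-2.04) − 2.95 = 5 log₁₀(d/10)
4.940 = 5 log₁₀(d/10)
log₁₀ d = (m − M − A)/5 + 1 = 1.9880
d = 10^1.9880 = 97.27 pc

d ≈ 97 pc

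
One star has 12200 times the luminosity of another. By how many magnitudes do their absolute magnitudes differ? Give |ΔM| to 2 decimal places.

|ΔM| ≈ 10.22

Pogson: ΔM = −2.5 log₁₀(ratio) = −2.5 log₁₀(12200) = −2.5 × 4.0864 = -10.216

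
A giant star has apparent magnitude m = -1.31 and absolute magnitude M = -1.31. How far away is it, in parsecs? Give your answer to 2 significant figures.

μ = m − M = 0.000
m − M = 5 log₁₀ d − 5
log₁₀ d = (m − M)/5 + 1 = 1.0000
d = 10^1.0000 = 10.00 pc

d ≈ 10 pc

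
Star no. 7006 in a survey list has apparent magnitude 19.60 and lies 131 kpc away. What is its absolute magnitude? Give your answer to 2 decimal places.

M ≈ -0.99

d = 131 kpc = 131000 pc
5 log₁₀(d/10 pc) = 5 log₁₀(131000) − 5 = 20.586
M = m − 5 log₁₀(d/10) = 19.60 − 20.586 = -0.986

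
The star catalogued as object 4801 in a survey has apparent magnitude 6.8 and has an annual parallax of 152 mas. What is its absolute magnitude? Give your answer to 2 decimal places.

p = 152 mas = 0.152″ → d = 1/p = 6.579 pc
5 log₁₀(d/10 pc) = 5 log₁₀(6.579) − 5 = -0.909
M = m − 5 log₁₀(d/10) = 6.8 + 0.909 = 7.709

M ≈ 7.71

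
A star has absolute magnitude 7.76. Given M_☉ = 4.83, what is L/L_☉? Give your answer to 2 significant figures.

L/L_☉ ≈ 0.067

M − M_☉ = 7.76 − 4.83 = 2.930
L/L_☉ = 10^(−0.4 (M − M_☉)) = 10^-1.172 = 0.06730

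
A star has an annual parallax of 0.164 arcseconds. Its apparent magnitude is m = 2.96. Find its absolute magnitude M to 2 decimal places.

M ≈ 4.03

d = 1/p = 1/0.164″ = 6.098 pc
5 log₁₀(d/10 pc) = 5 log₁₀(6.098) − 5 = -1.074
M = m − 5 log₁₀(d/10) = 2.96 + 1.074 = 4.034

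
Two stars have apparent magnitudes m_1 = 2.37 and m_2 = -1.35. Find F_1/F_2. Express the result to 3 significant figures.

Magnitude difference = 3.72
Flux ratio = 10^(−0.4 Δm) = 10^(−0.4 × 3.72) = 10^-1.488 = 0.03251

F_1/F_2 ≈ 0.0325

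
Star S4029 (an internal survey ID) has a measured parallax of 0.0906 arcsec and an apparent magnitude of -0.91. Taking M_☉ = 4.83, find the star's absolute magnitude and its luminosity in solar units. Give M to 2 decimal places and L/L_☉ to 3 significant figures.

d = 1/p = 1/0.0906″ = 11.04 pc
M = m − 5 log₁₀ d + 5 = -0.91 − 5·1.0429 + 5 = -1.124
M − M_☉ = -1.124 − 4.83 = -5.954
L/L_☉ = 10^(−0.4 × -5.954) = 240.8

M ≈ -1.12; L/L_☉ ≈ 241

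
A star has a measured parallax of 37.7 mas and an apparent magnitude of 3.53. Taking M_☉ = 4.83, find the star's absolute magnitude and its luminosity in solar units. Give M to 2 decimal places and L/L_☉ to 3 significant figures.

d = 1/p = 1000/37.7 mas = 26.53 pc
M = m − 5 log₁₀ d + 5 = 3.53 − 5·1.4237 + 5 = 1.412
M − M_☉ = 1.412 − 4.83 = -3.418
L/L_☉ = 10^(−0.4 × -3.418) = 23.30

M ≈ 1.41; L/L_☉ ≈ 23.3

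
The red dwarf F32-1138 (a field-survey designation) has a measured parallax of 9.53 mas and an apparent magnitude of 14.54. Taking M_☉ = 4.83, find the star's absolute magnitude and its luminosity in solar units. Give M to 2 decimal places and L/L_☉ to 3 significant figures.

d = 1/p = 1000/9.53 mas = 104.9 pc
M = m − 5 log₁₀ d + 5 = 14.54 − 5·2.0209 + 5 = 9.435
M − M_☉ = 9.435 − 4.83 = 4.605
L/L_☉ = 10^(−0.4 × 4.605) = 0.01438

M ≈ 9.44; L/L_☉ ≈ 0.0144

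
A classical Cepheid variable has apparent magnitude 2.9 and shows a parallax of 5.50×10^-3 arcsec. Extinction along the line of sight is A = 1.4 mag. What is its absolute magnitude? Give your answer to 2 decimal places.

M ≈ -4.80

d = 1/p = 1/5.50×10^-3″ = 181.8 pc
5 log₁₀(d/10 pc) = 5 log₁₀(181.8) − 5 = 6.298
M = m − 5 log₁₀(d/10) − A = 2.9 − 6.298 − 1.4 = -4.798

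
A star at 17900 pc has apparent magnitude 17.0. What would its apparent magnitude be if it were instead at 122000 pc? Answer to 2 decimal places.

m ≈ 21.17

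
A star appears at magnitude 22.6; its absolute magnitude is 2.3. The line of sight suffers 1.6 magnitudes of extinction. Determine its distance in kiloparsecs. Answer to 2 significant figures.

m − M = 5 log₁₀(d/10 pc) + A  ⇒  22.6 − (2.3) − 1.6 = 5 log₁₀(d/10)
18.700 = 5 log₁₀(d/10)
log₁₀ d = (m − M − A)/5 + 1 = 4.7400
d = 10^4.7400 = 54950 pc
= 54.95 kpc

d ≈ 55 kpc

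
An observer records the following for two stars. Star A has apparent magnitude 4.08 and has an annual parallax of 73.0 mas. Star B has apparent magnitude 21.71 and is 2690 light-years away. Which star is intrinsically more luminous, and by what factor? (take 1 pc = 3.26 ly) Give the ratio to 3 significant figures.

Star A is more luminous, by a factor of 3110.

Star A: p = 73.0 mas = 0.0730″ → d = 1/p = 13.70 pc
Star A: M = m − 5 log₁₀ d + 5 = 4.08 − 5·1.1367 + 5 = 3.397
Star B: d = 2690 ly / 3.26 = 825.2 pc
Star B: M = m − 5 log₁₀ d + 5 = 21.71 − 5·2.9165 + 5 = 12.127
ΔM = M_A − M_B = 3.397 − (12.127) = -8.731; smaller M is more luminous → Star A.
L ratio = 10^(0.4 |ΔM|) = 10^3.492 = 3107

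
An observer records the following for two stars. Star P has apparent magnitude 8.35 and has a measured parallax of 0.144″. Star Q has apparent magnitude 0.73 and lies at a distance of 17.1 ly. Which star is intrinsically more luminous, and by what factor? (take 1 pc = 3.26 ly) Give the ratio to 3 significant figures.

Star P: d = 1/p = 1/0.144″ = 6.944 pc
Star P: M = m − 5 log₁₀ d + 5 = 8.35 − 5·0.8416 + 5 = 9.142
Star Q: d = 17.1 ly / 3.26 = 5.245 pc
Star Q: M = m − 5 log₁₀ d + 5 = 0.73 − 5·0.7198 + 5 = 2.131
ΔM = M_P − M_Q = 9.142 − (2.131) = 7.011; smaller M is more luminous → Star Q.
L ratio = 10^(0.4 |ΔM|) = 10^2.804 = 637.2

Star Q is more luminous, by a factor of 637.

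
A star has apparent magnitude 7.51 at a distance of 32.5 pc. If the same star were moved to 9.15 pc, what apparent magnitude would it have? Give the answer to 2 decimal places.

Flux ∝ 1/d², so Δm = 5 log₁₀(d₂/d₁) = 5 log₁₀(9.15/32.5) = -2.752
m₂ = m₁ + Δm = 7.51 + (-2.752) = 4.758

m ≈ 4.76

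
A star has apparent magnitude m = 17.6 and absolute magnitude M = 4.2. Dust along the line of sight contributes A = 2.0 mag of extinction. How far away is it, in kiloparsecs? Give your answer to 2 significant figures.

m − M = 5 log₁₀(d/10 pc) + A  ⇒  17.6 − (4.2) − 2.0 = 5 log₁₀(d/10)
11.400 = 5 log₁₀(d/10)
log₁₀ d = (m − M − A)/5 + 1 = 3.2800
d = 10^3.2800 = 1905 pc
= 1.905 kpc

d ≈ 1.9 kpc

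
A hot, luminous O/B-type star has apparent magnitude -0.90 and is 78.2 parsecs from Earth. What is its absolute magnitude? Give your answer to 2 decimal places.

5 log₁₀(d/10 pc) = 5 log₁₀(78.20) − 5 = 4.466
M = m − 5 log₁₀(d/10) = -0.90 − 4.466 = -5.366

M ≈ -5.37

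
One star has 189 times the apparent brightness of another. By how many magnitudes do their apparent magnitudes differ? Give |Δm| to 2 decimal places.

|Δm| ≈ 5.69

Pogson: Δm = −2.5 log₁₀(ratio) = −2.5 log₁₀(189) = −2.5 × 2.2765 = -5.691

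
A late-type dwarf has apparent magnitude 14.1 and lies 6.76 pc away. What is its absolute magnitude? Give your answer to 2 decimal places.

M ≈ 14.95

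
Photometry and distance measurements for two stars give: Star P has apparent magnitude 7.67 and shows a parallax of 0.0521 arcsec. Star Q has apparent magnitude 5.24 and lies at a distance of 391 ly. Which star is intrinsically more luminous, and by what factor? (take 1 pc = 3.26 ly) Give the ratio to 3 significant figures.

Star Q is more luminous, by a factor of 366.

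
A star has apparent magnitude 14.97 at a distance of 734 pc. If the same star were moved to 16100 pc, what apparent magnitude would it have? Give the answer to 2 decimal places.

Flux ∝ 1/d², so Δm = 5 log₁₀(d₂/d₁) = 5 log₁₀(16100/734) = 6.706
m₂ = m₁ + Δm = 14.97 + (6.706) = 21.676

m ≈ 21.68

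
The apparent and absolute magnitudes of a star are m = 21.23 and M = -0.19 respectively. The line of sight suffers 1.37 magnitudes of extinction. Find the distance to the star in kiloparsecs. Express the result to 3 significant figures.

m − M = 5 log₁₀(d/10 pc) + A  ⇒  21.23 − (-0.19) − 1.37 = 5 log₁₀(d/10)
20.050 = 5 log₁₀(d/10)
log₁₀ d = (m − M − A)/5 + 1 = 5.0100
d = 10^5.0100 = 102300 pc
= 102.3 kpc

d ≈ 102 kpc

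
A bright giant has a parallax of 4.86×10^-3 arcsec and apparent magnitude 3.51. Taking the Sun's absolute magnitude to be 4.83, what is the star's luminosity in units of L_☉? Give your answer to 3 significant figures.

L/L_☉ ≈ 1430

d = 1/p = 1/4.86×10^-3″ = 205.8 pc
M = m − 5 log₁₀ d + 5 = 3.51 − 5·2.3134 + 5 = -3.057
M − M_☉ = -3.057 − 4.83 = -7.887
L/L_☉ = 10^(−0.4 × -7.887) = 1428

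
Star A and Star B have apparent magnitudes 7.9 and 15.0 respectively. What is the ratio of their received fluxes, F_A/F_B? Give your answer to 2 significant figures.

F_A/F_B ≈ 690

Magnitude difference = -7.1
Flux ratio = 10^(−0.4 Δm) = 10^(−0.4 × -7.1) = 10^2.840 = 691.8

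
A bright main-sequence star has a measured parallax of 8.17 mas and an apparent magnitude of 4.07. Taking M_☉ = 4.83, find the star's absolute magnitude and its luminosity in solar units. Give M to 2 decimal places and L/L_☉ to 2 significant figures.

M ≈ -1.37; L/L_☉ ≈ 300

d = 1/p = 1000/8.17 mas = 122.4 pc
M = m − 5 log₁₀ d + 5 = 4.07 − 5·2.0878 + 5 = -1.369
M − M_☉ = -1.369 − 4.83 = -6.199
L/L_☉ = 10^(−0.4 × -6.199) = 301.7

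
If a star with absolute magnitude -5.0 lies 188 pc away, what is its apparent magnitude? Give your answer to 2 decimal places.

m = M + 5 log₁₀ d − 5 = -5.0 + 5·2.2742 − 5 = 1.371

m ≈ 1.37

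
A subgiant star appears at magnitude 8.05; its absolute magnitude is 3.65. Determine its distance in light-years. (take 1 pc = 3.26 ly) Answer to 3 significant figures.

d ≈ 247 ly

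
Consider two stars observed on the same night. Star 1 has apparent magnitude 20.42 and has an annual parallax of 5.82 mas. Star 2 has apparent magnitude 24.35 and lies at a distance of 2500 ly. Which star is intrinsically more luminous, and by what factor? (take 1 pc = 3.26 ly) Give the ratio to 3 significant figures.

Star 1 is more luminous, by a factor of 1.87.

Star 1: p = 5.82 mas = 5.82×10^-3″ → d = 1/p = 171.8 pc
Star 1: M = m − 5 log₁₀ d + 5 = 20.42 − 5·2.2351 + 5 = 14.245
Star 2: d = 2500 ly / 3.26 = 766.9 pc
Star 2: M = m − 5 log₁₀ d + 5 = 24.35 − 5·2.8847 + 5 = 14.926
ΔM = M_1 − M_2 = 14.245 − (14.926) = -0.682; smaller M is more luminous → Star 1.
L ratio = 10^(0.4 |ΔM|) = 10^0.273 = 1.874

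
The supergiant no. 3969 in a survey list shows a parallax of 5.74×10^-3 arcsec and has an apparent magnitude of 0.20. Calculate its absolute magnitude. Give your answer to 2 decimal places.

M ≈ -6.01

d = 1/p = 1/5.74×10^-3″ = 174.2 pc
5 log₁₀(d/10 pc) = 5 log₁₀(174.2) − 5 = 6.205
M = m − 5 log₁₀(d/10) = 0.20 − 6.205 = -6.005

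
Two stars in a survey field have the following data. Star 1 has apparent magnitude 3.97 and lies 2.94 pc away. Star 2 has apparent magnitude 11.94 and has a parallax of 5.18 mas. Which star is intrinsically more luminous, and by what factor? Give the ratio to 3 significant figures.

Star 2 is more luminous, by a factor of 2.80.

Star 1: M = m − 5 log₁₀ d + 5 = 3.97 − 5·0.4683 + 5 = 6.628
Star 2: p = 5.18 mas = 5.18×10^-3″ → d = 1/p = 193.1 pc
Star 2: M = m − 5 log₁₀ d + 5 = 11.94 − 5·2.2857 + 5 = 5.512
ΔM = M_1 − M_2 = 6.628 − (5.512) = 1.117; smaller M is more luminous → Star 2.
L ratio = 10^(0.4 |ΔM|) = 10^0.447 = 2.797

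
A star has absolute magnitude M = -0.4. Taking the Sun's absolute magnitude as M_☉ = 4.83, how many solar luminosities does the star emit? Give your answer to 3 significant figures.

L/L_☉ ≈ 124

M − M_☉ = -0.4 − 4.83 = -5.230
L/L_☉ = 10^(−0.4 (M − M_☉)) = 10^2.092 = 123.6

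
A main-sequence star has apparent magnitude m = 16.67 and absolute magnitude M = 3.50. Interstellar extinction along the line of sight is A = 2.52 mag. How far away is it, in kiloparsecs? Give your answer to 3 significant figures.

m − M = 5 log₁₀(d/10 pc) + A  ⇒  16.67 − (3.50) − 2.52 = 5 log₁₀(d/10)
10.650 = 5 log₁₀(d/10)
log₁₀ d = (m − M − A)/5 + 1 = 3.1300
d = 10^3.1300 = 1349 pc
= 1.349 kpc

d ≈ 1.35 kpc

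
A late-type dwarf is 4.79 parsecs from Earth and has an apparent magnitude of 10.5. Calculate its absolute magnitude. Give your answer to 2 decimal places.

M ≈ 12.10

5 log₁₀(d/10 pc) = 5 log₁₀(4.790) − 5 = -1.598
M = m − 5 log₁₀(d/10) = 10.5 + 1.598 = 12.098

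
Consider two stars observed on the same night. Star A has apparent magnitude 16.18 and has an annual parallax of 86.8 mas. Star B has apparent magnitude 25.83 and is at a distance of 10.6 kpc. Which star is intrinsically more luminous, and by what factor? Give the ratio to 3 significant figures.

Star A: p = 86.8 mas = 0.0868″ → d = 1/p = 11.52 pc
Star A: M = m − 5 log₁₀ d + 5 = 16.18 − 5·1.0615 + 5 = 15.873
Star B: d = 10.6 kpc = 10600 pc
Star B: M = m − 5 log₁₀ d + 5 = 25.83 − 5·4.0253 + 5 = 10.703
ΔM = M_A − M_B = 15.873 − (10.703) = 5.169; smaller M is more luminous → Star B.
L ratio = 10^(0.4 |ΔM|) = 10^2.068 = 116.9

Star B is more luminous, by a factor of 117.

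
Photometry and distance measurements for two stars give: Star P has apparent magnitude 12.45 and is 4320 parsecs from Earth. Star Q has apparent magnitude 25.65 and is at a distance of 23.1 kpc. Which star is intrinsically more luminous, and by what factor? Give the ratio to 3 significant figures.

Star P is more luminous, by a factor of 6660.

Star P: M = m − 5 log₁₀ d + 5 = 12.45 − 5·3.6355 + 5 = -0.727
Star Q: d = 23.1 kpc = 23100 pc
Star Q: M = m − 5 log₁₀ d + 5 = 25.65 − 5·4.3636 + 5 = 8.832
ΔM = M_P − M_Q = -0.727 − (8.832) = -9.559; smaller M is more luminous → Star P.
L ratio = 10^(0.4 |ΔM|) = 10^3.824 = 6664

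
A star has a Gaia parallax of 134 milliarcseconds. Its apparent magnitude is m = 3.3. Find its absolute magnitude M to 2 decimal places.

M ≈ 3.94

p = 134 mas = 0.134″ → d = 1/p = 7.463 pc
5 log₁₀(d/10 pc) = 5 log₁₀(7.463) − 5 = -0.636
M = m − 5 log₁₀(d/10) = 3.3 + 0.636 = 3.936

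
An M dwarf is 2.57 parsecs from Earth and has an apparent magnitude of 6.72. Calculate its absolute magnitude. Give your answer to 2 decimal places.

M ≈ 9.67

5 log₁₀(d/10 pc) = 5 log₁₀(2.570) − 5 = -2.950
M = m − 5 log₁₀(d/10) = 6.72 + 2.950 = 9.670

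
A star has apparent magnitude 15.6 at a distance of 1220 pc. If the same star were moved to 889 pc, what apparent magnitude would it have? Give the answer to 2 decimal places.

Flux ∝ 1/d², so Δm = 5 log₁₀(d₂/d₁) = 5 log₁₀(889/1220) = -0.687
m₂ = m₁ + Δm = 15.6 + (-0.687) = 14.913

m ≈ 14.91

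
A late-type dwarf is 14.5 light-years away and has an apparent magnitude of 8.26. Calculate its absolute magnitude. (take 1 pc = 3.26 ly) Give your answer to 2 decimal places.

d = 14.5 ly / 3.26 = 4.448 pc
5 log₁₀(d/10 pc) = 5 log₁₀(4.448) − 5 = -1.759
M = m − 5 log₁₀(d/10) = 8.26 + 1.759 = 10.019

M ≈ 10.02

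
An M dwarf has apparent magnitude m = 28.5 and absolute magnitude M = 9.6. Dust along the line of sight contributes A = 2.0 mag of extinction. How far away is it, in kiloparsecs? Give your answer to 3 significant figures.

m − M = 5 log₁₀(d/10 pc) + A  ⇒  28.5 − (9.6) − 2.0 = 5 log₁₀(d/10)
16.900 = 5 log₁₀(d/10)
log₁₀ d = (m − M − A)/5 + 1 = 4.3800
d = 10^4.3800 = 23990 pc
= 23.99 kpc

d ≈ 24.0 kpc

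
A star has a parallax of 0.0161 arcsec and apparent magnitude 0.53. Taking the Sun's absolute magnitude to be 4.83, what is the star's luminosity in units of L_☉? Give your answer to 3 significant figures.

d = 1/p = 1/0.0161″ = 62.11 pc
M = m − 5 log₁₀ d + 5 = 0.53 − 5·1.7932 + 5 = -3.436
M − M_☉ = -3.436 − 4.83 = -8.266
L/L_☉ = 10^(−0.4 × -8.266) = 2025

L/L_☉ ≈ 2020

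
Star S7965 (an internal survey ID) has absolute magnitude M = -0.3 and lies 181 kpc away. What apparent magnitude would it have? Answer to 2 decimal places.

m ≈ 20.99

d = 181 kpc = 181000 pc
m = M + 5 log₁₀ d − 5 = -0.3 + 5·5.2577 − 5 = 20.988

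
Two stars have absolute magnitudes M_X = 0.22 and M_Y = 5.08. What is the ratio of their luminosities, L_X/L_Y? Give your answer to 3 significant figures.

ΔM = M_X − M_Y = -4.86
L_X/L_Y = 10^(−0.4 ΔM) = 10^1.944 = 87.90

L_X/L_Y ≈ 87.9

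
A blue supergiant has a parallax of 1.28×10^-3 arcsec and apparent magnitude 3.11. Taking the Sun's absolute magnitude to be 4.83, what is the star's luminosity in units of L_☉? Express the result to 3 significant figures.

d = 1/p = 1/1.28×10^-3″ = 781.2 pc
M = m − 5 log₁₀ d + 5 = 3.11 − 5·2.8928 + 5 = -6.354
M − M_☉ = -6.354 − 4.83 = -11.184
L/L_☉ = 10^(−0.4 × -11.184) = 29760

L/L_☉ ≈ 29800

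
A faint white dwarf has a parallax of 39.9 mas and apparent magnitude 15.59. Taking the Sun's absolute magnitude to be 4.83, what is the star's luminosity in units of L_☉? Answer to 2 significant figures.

d = 1/p = 1000/39.9 mas = 25.06 pc
M = m − 5 log₁₀ d + 5 = 15.59 − 5·1.3990 + 5 = 13.595
M − M_☉ = 13.595 − 4.83 = 8.765
L/L_☉ = 10^(−0.4 × 8.765) = 3.119×10^-4

L/L_☉ ≈ 3.1×10^-4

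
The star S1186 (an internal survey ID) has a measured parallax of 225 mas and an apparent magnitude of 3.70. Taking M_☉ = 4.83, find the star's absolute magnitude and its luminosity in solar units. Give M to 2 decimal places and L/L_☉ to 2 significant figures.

d = 1/p = 1000/225 mas = 4.444 pc
M = m − 5 log₁₀ d + 5 = 3.70 − 5·0.6478 + 5 = 5.461
M − M_☉ = 5.461 − 4.83 = 0.631
L/L_☉ = 10^(−0.4 × 0.631) = 0.5593

M ≈ 5.46; L/L_☉ ≈ 0.56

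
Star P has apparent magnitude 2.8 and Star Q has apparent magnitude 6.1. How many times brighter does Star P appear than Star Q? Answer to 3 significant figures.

Magnitude difference = -3.3
Flux ratio = 10^(−0.4 Δm) = 10^(−0.4 × -3.3) = 10^1.320 = 20.89

20.9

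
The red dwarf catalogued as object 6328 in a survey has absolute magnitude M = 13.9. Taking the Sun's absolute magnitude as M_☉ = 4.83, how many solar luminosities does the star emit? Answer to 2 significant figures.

L/L_☉ ≈ 2.4×10^-4

M − M_☉ = 13.9 − 4.83 = 9.070
L/L_☉ = 10^(−0.4 (M − M_☉)) = 10^-3.628 = 2.355×10^-4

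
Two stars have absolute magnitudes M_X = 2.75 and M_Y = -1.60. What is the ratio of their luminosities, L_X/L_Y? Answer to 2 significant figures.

L_X/L_Y ≈ 0.018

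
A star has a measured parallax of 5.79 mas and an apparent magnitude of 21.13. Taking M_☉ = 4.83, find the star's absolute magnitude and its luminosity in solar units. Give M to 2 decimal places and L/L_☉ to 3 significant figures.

M ≈ 14.94; L/L_☉ ≈ 9.01×10^-5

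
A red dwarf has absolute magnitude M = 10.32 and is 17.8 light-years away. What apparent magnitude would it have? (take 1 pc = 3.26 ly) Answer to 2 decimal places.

m ≈ 9.01

d = 17.8 ly / 3.26 = 5.460 pc
m = M + 5 log₁₀ d − 5 = 10.32 + 5·0.7372 − 5 = 9.006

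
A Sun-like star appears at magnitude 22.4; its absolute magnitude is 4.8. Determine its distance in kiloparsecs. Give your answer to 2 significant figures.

d ≈ 33 kpc

μ = m − M = 17.600
m − M = 5 log₁₀ d − 5
log₁₀ d = (m − M)/5 + 1 = 4.5200
d = 10^4.5200 = 33110 pc
= 33.11 kpc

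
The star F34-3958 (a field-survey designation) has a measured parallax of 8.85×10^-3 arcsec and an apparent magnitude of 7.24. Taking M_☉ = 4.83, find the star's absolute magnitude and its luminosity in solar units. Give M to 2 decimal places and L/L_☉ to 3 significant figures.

M ≈ 1.97; L/L_☉ ≈ 13.9

d = 1/p = 1/8.85×10^-3″ = 113.0 pc
M = m − 5 log₁₀ d + 5 = 7.24 − 5·2.0531 + 5 = 1.975
M − M_☉ = 1.975 − 4.83 = -2.855
L/L_☉ = 10^(−0.4 × -2.855) = 13.87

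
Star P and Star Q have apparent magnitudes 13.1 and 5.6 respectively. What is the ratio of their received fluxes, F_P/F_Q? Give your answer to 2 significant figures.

Δm = 13.1 − (5.6) = 7.5
Flux ratio = 10^(−0.4 Δm) = 10^(−0.4 × 7.5) = 10^-3.000 = 1.000×10^-3

F_P/F_Q ≈ 1.0×10^-3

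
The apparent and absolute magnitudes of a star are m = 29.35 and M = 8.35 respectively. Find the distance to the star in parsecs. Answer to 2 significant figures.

μ = m − M = 21.000
m − M = 5 log₁₀ d − 5
log₁₀ d = (m − M)/5 + 1 = 5.2000
d = 10^5.2000 = 158500 pc

d ≈ 160000 pc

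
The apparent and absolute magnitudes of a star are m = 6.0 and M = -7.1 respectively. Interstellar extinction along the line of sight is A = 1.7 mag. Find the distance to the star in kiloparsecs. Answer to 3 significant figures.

d ≈ 1.91 kpc

m − M = 5 log₁₀(d/10 pc) + A  ⇒  6.0 − (-7.1) − 1.7 = 5 log₁₀(d/10)
11.400 = 5 log₁₀(d/10)
log₁₀ d = (m − M − A)/5 + 1 = 3.2800
d = 10^3.2800 = 1905 pc
= 1.905 kpc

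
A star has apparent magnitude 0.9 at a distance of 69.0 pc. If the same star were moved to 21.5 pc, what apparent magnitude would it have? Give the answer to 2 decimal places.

m ≈ -1.63

Flux ∝ 1/d², so Δm = 5 log₁₀(d₂/d₁) = 5 log₁₀(21.5/69.0) = -2.532
m₂ = m₁ + Δm = 0.9 + (-2.532) = -1.632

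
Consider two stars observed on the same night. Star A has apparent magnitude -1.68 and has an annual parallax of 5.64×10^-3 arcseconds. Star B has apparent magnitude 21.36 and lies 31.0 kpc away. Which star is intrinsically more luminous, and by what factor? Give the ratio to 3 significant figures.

Star A is more luminous, by a factor of 53800.

Star A: d = 1/p = 1/5.64×10^-3″ = 177.3 pc
Star A: M = m − 5 log₁₀ d + 5 = -1.68 − 5·2.2487 + 5 = -7.924
Star B: d = 31.0 kpc = 31000 pc
Star B: M = m − 5 log₁₀ d + 5 = 21.36 − 5·4.4914 + 5 = 3.903
ΔM = M_A − M_B = -7.924 − (3.903) = -11.827; smaller M is more luminous → Star A.
L ratio = 10^(0.4 |ΔM|) = 10^4.731 = 53790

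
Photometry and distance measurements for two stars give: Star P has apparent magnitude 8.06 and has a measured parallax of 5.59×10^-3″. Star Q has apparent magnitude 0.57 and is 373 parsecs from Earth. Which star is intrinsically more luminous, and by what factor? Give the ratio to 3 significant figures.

Star Q is more luminous, by a factor of 4310.

Star P: d = 1/p = 1/5.59×10^-3″ = 178.9 pc
Star P: M = m − 5 log₁₀ d + 5 = 8.06 − 5·2.2526 + 5 = 1.797
Star Q: M = m − 5 log₁₀ d + 5 = 0.57 − 5·2.5717 + 5 = -7.289
ΔM = M_P − M_Q = 1.797 − (-7.289) = 9.086; smaller M is more luminous → Star Q.
L ratio = 10^(0.4 |ΔM|) = 10^3.634 = 4308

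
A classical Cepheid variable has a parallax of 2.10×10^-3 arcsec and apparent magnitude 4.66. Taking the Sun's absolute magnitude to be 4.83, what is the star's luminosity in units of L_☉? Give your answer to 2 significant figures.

L/L_☉ ≈ 2700

d = 1/p = 1/2.10×10^-3″ = 476.2 pc
M = m − 5 log₁₀ d + 5 = 4.66 − 5·2.6778 + 5 = -3.729
M − M_☉ = -3.729 − 4.83 = -8.559
L/L_☉ = 10^(−0.4 × -8.559) = 2652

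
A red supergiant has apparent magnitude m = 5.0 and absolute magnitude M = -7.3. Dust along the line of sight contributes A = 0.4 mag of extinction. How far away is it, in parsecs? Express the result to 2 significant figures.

d ≈ 2400 pc

m − M = 5 log₁₀(d/10 pc) + A  ⇒  5.0 − (-7.3) − 0.4 = 5 log₁₀(d/10)
11.900 = 5 log₁₀(d/10)
log₁₀ d = (m − M − A)/5 + 1 = 3.3800
d = 10^3.3800 = 2399 pc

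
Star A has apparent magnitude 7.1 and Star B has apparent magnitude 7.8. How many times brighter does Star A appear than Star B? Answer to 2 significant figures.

1.9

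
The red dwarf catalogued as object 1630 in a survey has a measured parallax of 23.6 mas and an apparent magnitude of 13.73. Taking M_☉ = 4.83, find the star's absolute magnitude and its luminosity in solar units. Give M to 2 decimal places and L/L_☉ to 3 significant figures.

d = 1/p = 1000/23.6 mas = 42.37 pc
M = m − 5 log₁₀ d + 5 = 13.73 − 5·1.6271 + 5 = 10.595
M − M_☉ = 10.595 − 4.83 = 5.765
L/L_☉ = 10^(−0.4 × 5.765) = 4.945×10^-3

M ≈ 10.59; L/L_☉ ≈ 4.95×10^-3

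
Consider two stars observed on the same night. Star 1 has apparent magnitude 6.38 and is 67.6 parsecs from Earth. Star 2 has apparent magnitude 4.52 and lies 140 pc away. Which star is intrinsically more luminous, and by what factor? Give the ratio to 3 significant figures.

Star 2 is more luminous, by a factor of 23.8.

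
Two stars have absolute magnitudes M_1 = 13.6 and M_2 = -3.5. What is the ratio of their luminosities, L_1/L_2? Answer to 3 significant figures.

ΔM = M_1 − M_2 = 17.1
L_1/L_2 = 10^(−0.4 ΔM) = 10^-6.840 = 1.445×10^-7

L_1/L_2 ≈ 1.45×10^-7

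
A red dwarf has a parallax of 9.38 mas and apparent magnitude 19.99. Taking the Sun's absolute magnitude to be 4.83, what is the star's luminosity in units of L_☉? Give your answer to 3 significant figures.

L/L_☉ ≈ 9.81×10^-5

d = 1/p = 1000/9.38 mas = 106.6 pc
M = m − 5 log₁₀ d + 5 = 19.99 − 5·2.0278 + 5 = 14.851
M − M_☉ = 14.851 − 4.83 = 10.021
L/L_☉ = 10^(−0.4 × 10.021) = 9.808×10^-5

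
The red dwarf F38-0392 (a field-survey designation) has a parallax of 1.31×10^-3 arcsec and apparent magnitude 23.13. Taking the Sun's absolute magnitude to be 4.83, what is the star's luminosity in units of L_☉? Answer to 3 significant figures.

d = 1/p = 1/1.31×10^-3″ = 763.4 pc
M = m − 5 log₁₀ d + 5 = 23.13 − 5·2.8827 + 5 = 13.716
M − M_☉ = 13.716 − 4.83 = 8.886
L/L_☉ = 10^(−0.4 × 8.886) = 2.789×10^-4

L/L_☉ ≈ 2.79×10^-4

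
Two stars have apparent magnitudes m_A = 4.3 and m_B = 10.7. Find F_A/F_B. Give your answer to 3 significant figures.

F_A/F_B ≈ 363

Magnitude difference = -6.4
Flux ratio = 10^(−0.4 Δm) = 10^(−0.4 × -6.4) = 10^2.560 = 363.1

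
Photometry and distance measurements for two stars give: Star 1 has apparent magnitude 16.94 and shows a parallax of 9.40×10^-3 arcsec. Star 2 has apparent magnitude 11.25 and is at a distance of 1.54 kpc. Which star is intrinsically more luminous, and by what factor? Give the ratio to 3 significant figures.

Star 2 is more luminous, by a factor of 39600.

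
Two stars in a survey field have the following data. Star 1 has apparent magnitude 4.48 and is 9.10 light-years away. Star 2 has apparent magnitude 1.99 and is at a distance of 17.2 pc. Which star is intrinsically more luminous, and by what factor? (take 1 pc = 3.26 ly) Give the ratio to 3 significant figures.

Star 2 is more luminous, by a factor of 376.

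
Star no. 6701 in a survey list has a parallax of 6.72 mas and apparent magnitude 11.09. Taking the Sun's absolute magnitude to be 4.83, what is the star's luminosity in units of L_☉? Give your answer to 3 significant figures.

L/L_☉ ≈ 0.694

d = 1/p = 1000/6.72 mas = 148.8 pc
M = m − 5 log₁₀ d + 5 = 11.09 − 5·2.1726 + 5 = 5.227
M − M_☉ = 5.227 − 4.83 = 0.397
L/L_☉ = 10^(−0.4 × 0.397) = 0.6938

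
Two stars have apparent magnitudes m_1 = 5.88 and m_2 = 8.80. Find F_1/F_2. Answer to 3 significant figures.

F_1/F_2 ≈ 14.7

Δm = 5.88 − (8.80) = -2.92
Flux ratio = 10^(−0.4 Δm) = 10^(−0.4 × -2.92) = 10^1.168 = 14.72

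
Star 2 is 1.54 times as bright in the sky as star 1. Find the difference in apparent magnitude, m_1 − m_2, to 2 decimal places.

Pogson: Δm = −2.5 log₁₀(ratio) = −2.5 log₁₀(1.54) = −2.5 × 0.1875 = -0.469
Star 2 is brighter so has the smaller magnitude: m_1 − m_2 is positive.

m_1 − m_2 ≈ 0.47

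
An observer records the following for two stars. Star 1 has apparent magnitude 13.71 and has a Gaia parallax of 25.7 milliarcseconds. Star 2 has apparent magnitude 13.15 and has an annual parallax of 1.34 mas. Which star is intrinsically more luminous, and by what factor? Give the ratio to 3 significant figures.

Star 2 is more luminous, by a factor of 616.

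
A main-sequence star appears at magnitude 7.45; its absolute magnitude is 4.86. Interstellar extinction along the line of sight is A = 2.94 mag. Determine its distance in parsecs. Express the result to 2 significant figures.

m − M = 5 log₁₀(d/10 pc) + A  ⇒  7.45 − (4.86) − 2.94 = 5 log₁₀(d/10)
-0.350 = 5 log₁₀(d/10)
log₁₀ d = (m − M − A)/5 + 1 = 0.9300
d = 10^0.9300 = 8.511 pc

d ≈ 8.5 pc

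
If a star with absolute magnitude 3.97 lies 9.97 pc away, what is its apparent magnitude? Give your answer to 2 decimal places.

m ≈ 3.96

m = M + 5 log₁₀ d − 5 = 3.97 + 5·0.9987 − 5 = 3.963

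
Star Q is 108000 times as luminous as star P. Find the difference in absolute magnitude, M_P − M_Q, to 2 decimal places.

Pogson: ΔM = −2.5 log₁₀(ratio) = −2.5 log₁₀(108000) = −2.5 × 5.0334 = -12.584
Star Q is brighter so has the smaller magnitude: M_P − M_Q is positive.

M_P − M_Q ≈ 12.58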